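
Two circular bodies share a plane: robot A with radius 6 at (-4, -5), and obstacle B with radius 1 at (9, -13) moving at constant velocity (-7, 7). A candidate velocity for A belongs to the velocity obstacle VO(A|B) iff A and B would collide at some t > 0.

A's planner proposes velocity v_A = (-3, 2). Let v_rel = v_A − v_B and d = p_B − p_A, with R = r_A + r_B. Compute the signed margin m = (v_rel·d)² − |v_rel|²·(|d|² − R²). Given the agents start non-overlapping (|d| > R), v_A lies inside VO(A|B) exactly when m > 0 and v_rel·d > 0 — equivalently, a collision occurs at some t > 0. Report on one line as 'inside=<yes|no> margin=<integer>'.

d = (13, -8),  |d|² = 233;  R = 6+1 = 7,  c = 233−7² = 184
v_rel = (4, -5),  |v_rel|² = 41;  v_rel·d = (4)·(13) + (-5)·(-8) = 92
41·t² − 184·t + 184 = 0  ⇒  m = 92² − 41·184 = 920
m = 920 > 0,  v_rel·d = 92 > 0  ⇒  inside

inside=yes margin=920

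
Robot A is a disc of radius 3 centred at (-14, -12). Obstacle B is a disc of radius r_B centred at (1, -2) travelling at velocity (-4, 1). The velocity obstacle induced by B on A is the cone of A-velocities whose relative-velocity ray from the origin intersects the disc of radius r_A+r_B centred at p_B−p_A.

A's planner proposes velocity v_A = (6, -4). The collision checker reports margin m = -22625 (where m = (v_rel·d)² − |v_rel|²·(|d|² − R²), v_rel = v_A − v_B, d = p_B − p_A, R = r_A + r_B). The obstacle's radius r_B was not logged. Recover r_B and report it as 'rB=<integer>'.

m = -22625
d = (15, 10);  v_rel = (10, -5),  |v_rel|² = 125
v_rel×d = (10)·(10) − (-5)·(15) = 175
since m = R²·125 − 175²:  R² = (30625 + -22625) / 125 = 64
R = √64 = 8  ⇒  r_B = 8 − 3 = 5

rB=5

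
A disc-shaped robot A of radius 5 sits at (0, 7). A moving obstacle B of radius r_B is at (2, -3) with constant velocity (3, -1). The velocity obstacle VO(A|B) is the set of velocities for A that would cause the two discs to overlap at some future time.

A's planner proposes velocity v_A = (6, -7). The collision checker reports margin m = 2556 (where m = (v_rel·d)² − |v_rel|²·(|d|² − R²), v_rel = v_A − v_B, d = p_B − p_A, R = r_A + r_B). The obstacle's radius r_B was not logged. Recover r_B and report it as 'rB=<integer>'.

m = 2556
d = (2, -10);  v_rel = (3, -6),  |v_rel|² = 45
v_rel×d = (3)·(-10) − (-6)·(2) = -18
since m = R²·45 − (-18)²:  R² = (324 + 2556) / 45 = 64
R = √64 = 8  ⇒  r_B = 8 − 5 = 3

rB=3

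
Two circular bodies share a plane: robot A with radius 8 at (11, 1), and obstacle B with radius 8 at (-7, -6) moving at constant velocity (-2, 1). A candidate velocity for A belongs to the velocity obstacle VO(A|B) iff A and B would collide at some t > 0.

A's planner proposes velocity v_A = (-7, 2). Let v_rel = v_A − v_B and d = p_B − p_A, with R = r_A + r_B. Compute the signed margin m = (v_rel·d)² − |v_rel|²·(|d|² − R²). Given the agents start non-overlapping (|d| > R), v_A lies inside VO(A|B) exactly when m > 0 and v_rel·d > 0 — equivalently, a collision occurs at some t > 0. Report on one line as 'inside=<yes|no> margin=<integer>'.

d = (-18, -7),  |d|² = 373;  R = 8+8 = 16,  c = 373−16² = 117
v_rel = (-5, 1),  |v_rel|² = 26;  v_rel·d = (-5)·(-18) + (1)·(-7) = 83
26·t² − 166·t + 117 = 0  ⇒  m = 83² − 26·117 = 3847
m = 3847 > 0,  v_rel·d = 83 > 0  ⇒  inside

inside=yes margin=3847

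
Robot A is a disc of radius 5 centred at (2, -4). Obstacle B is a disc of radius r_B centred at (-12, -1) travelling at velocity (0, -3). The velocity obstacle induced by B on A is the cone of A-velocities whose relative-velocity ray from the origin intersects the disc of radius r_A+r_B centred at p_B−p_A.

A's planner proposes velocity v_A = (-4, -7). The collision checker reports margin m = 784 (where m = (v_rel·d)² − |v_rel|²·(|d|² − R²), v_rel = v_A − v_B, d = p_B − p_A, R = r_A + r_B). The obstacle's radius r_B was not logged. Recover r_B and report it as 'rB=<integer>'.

m = 784
d = (-14, 3);  v_rel = (-4, -4),  |v_rel|² = 32
v_rel×d = (-4)·(3) − (-4)·(-14) = -68
since m = R²·32 − (-68)²:  R² = (4624 + 784) / 32 = 169
R = √169 = 13  ⇒  r_B = 13 − 5 = 8

rB=8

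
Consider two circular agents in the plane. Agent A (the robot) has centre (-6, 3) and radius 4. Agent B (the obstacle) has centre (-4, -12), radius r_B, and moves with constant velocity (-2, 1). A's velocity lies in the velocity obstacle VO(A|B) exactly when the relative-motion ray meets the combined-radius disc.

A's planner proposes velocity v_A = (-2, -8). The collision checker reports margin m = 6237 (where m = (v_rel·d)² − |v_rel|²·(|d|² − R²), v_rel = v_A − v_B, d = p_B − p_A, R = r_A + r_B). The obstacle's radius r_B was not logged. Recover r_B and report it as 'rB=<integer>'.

m = 6237
d = (2, -15);  v_rel = (0, -9),  |v_rel|² = 81
v_rel×d = (0)·(-15) − (-9)·(2) = 18
since m = R²·81 − 18²:  R² = (324 + 6237) / 81 = 81
R = √81 = 9  ⇒  r_B = 9 − 4 = 5

rB=5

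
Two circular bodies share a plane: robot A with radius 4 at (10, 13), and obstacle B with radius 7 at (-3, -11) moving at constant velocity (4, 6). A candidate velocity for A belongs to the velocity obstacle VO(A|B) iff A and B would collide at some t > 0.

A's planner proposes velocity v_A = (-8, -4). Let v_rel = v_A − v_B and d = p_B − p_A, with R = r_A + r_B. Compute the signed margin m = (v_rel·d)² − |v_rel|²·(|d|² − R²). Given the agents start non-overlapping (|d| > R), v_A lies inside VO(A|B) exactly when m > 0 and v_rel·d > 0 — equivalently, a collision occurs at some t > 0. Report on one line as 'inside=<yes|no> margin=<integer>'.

d = (-13, -24),  |d|² = 745;  R = 4+7 = 11,  c = 745−11² = 624
v_rel = (-12, -10),  |v_rel|² = 244;  v_rel·d = (-12)·(-13) + (-10)·(-24) = 396
244·t² − 792·t + 624 = 0  ⇒  m = 396² − 244·624 = 4560
m = 4560 > 0,  v_rel·d = 396 > 0  ⇒  inside

inside=yes margin=4560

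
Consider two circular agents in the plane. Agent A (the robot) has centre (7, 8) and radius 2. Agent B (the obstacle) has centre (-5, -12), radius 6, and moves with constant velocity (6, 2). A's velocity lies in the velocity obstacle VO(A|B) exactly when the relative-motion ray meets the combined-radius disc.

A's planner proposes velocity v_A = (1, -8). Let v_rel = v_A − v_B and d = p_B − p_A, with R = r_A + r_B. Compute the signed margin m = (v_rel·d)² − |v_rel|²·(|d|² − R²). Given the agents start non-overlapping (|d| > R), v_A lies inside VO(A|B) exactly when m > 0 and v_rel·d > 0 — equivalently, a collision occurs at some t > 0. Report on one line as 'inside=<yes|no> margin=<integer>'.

d = (-12, -20),  |d|² = 544;  R = 2+6 = 8,  c = 544−8² = 480
v_rel = (-5, -10),  |v_rel|² = 125;  v_rel·d = (-5)·(-12) + (-10)·(-20) = 260
125·t² − 520·t + 480 = 0  ⇒  m = 260² − 125·480 = 7600
m = 7600 > 0,  v_rel·d = 260 > 0  ⇒  inside

inside=yes margin=7600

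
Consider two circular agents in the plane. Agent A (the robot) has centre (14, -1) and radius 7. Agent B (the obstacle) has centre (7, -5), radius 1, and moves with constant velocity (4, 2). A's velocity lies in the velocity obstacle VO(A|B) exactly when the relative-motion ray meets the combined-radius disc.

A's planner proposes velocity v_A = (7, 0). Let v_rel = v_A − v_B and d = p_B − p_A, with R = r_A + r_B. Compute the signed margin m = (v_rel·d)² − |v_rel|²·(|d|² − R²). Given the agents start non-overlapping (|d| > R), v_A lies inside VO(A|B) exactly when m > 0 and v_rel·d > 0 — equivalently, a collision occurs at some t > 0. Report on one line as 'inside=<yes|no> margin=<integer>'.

d = (-7, -4),  |d|² = 65;  R = 7+1 = 8,  c = 65−8² = 1
v_rel = (3, -2),  |v_rel|² = 13;  v_rel·d = (3)·(-7) + (-2)·(-4) = -13
13·t² + 26·t + 1 = 0  ⇒  m = (-13)² − 13·1 = 156
m = 156 > 0,  v_rel·d = -13 < 0  ⇒  outside

inside=no margin=156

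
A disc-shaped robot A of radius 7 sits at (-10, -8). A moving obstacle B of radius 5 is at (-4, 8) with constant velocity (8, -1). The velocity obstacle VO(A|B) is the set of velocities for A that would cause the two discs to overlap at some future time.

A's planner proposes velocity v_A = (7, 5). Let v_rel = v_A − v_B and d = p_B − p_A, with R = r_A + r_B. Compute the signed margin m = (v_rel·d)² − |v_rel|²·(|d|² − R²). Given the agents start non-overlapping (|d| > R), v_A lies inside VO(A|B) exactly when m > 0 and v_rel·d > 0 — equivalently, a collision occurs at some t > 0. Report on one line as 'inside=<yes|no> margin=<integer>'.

d = (6, 16),  |d|² = 292;  R = 7+5 = 12,  c = 292−12² = 148
v_rel = (-1, 6),  |v_rel|² = 37;  v_rel·d = (-1)·(6) + (6)·(16) = 90
37·t² − 180·t + 148 = 0  ⇒  m = 90² − 37·148 = 2624
m = 2624 > 0,  v_rel·d = 90 > 0  ⇒  inside

inside=yes margin=2624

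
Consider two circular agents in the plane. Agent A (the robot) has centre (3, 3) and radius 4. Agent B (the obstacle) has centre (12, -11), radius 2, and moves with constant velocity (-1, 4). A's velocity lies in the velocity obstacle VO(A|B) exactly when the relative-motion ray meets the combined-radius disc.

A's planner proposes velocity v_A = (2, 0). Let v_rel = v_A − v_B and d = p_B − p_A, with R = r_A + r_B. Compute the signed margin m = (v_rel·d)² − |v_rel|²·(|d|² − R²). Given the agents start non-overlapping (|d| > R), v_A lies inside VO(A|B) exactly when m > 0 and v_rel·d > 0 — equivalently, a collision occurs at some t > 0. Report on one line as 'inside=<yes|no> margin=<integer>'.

d = (9, -14),  |d|² = 277;  R = 4+2 = 6,  c = 277−6² = 241
v_rel = (3, -4),  |v_rel|² = 25;  v_rel·d = (3)·(9) + (-4)·(-14) = 83
25·t² − 166·t + 241 = 0  ⇒  m = 83² − 25·241 = 864
m = 864 > 0,  v_rel·d = 83 > 0  ⇒  inside

inside=yes margin=864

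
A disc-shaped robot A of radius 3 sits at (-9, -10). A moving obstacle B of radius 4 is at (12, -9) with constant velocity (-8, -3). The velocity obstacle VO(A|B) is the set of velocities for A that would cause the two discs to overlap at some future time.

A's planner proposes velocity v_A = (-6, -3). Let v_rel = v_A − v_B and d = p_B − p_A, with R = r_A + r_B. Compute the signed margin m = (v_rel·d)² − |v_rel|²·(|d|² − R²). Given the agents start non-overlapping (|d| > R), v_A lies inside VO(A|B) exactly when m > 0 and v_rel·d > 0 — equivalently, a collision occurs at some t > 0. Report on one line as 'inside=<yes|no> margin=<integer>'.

d = (21, 1),  |d|² = 442;  R = 3+4 = 7,  c = 442−7² = 393
v_rel = (2, 0),  |v_rel|² = 4;  v_rel·d = (2)·(21) + (0)·(1) = 42
4·t² − 84·t + 393 = 0  ⇒  m = 42² − 4·393 = 192
m = 192 > 0,  v_rel·d = 42 > 0  ⇒  inside

inside=yes margin=192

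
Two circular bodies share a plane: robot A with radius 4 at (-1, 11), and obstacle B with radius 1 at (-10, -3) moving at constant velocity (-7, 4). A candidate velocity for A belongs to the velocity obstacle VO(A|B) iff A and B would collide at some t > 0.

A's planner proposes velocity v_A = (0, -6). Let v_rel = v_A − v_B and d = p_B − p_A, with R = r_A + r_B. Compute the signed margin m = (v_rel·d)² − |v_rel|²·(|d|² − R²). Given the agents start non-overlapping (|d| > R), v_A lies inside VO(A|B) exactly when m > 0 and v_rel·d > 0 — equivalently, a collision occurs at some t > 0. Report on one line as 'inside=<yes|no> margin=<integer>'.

d = (-9, -14),  |d|² = 277;  R = 4+1 = 5,  c = 277−5² = 252
v_rel = (7, -10),  |v_rel|² = 149;  v_rel·d = (7)·(-9) + (-10)·(-14) = 77
149·t² − 154·t + 252 = 0  ⇒  m = 77² − 149·252 = -31619
m = -31619 < 0,  v_rel·d = 77 > 0  ⇒  outside

inside=no margin=-31619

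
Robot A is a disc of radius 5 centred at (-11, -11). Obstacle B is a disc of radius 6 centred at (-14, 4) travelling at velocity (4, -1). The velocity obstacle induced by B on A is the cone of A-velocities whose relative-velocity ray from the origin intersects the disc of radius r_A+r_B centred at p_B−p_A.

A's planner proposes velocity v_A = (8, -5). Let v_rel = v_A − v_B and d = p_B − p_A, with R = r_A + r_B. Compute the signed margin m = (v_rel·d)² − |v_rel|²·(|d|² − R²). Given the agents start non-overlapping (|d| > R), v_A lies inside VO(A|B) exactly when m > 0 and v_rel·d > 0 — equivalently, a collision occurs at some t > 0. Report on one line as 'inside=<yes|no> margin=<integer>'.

d = (-3, 15),  |d|² = 234;  R = 5+6 = 11,  c = 234−11² = 113
v_rel = (4, -4),  |v_rel|² = 32;  v_rel·d = (4)·(-3) + (-4)·(15) = -72
32·t² + 144·t + 113 = 0  ⇒  m = (-72)² − 32·113 = 1568
m = 1568 > 0,  v_rel·d = -72 < 0  ⇒  outside

inside=no margin=1568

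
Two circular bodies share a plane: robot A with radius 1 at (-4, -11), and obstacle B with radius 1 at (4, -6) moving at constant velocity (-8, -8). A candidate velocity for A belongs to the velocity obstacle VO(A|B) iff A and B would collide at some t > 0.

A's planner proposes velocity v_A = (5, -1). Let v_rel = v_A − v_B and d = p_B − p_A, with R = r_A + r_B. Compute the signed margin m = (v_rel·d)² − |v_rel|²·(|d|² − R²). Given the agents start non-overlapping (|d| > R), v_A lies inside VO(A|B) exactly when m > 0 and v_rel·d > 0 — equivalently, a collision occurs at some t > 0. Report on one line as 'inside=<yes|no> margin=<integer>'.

d = (8, 5),  |d|² = 89;  R = 1+1 = 2,  c = 89−2² = 85
v_rel = (13, 7),  |v_rel|² = 218;  v_rel·d = (13)·(8) + (7)·(5) = 139
218·t² − 278·t + 85 = 0  ⇒  m = 139² − 218·85 = 791
m = 791 > 0,  v_rel·d = 139 > 0  ⇒  inside

inside=yes margin=791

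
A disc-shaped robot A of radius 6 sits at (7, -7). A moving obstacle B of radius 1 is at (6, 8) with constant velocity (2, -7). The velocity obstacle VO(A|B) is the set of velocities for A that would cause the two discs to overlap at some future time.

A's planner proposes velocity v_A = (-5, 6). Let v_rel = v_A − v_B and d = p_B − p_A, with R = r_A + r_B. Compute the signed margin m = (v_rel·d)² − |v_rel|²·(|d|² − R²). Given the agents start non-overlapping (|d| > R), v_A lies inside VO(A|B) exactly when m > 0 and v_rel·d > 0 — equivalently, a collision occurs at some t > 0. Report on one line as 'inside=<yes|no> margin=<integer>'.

d = (-1, 15),  |d|² = 226;  R = 6+1 = 7,  c = 226−7² = 177
v_rel = (-7, 13),  |v_rel|² = 218;  v_rel·d = (-7)·(-1) + (13)·(15) = 202
218·t² − 404·t + 177 = 0  ⇒  m = 202² − 218·177 = 2218
m = 2218 > 0,  v_rel·d = 202 > 0  ⇒  inside

inside=yes margin=2218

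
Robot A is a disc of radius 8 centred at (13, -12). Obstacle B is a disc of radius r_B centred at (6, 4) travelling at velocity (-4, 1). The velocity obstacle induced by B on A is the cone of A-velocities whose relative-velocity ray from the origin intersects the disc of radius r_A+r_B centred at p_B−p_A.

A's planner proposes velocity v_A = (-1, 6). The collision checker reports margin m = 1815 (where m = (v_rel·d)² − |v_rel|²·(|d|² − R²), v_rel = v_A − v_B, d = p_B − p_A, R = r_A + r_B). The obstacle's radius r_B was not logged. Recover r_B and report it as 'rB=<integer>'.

m = 1815
d = (-7, 16);  v_rel = (3, 5),  |v_rel|² = 34
v_rel×d = (3)·(16) − (5)·(-7) = 83
since m = R²·34 − 83²:  R² = (6889 + 1815) / 34 = 256
R = √256 = 16  ⇒  r_B = 16 − 8 = 8

rB=8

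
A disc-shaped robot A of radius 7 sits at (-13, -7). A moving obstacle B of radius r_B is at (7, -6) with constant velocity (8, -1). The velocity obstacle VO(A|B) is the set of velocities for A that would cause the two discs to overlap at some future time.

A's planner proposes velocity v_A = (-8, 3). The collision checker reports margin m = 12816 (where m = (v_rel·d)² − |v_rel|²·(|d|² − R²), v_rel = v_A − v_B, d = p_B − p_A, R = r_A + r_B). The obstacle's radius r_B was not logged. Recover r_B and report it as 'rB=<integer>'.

m = 12816
d = (20, 1);  v_rel = (-16, 4),  |v_rel|² = 272
v_rel×d = (-16)·(1) − (4)·(20) = -96
since m = R²·272 − (-96)²:  R² = (9216 + 12816) / 272 = 81
R = √81 = 9  ⇒  r_B = 9 − 7 = 2

rB=2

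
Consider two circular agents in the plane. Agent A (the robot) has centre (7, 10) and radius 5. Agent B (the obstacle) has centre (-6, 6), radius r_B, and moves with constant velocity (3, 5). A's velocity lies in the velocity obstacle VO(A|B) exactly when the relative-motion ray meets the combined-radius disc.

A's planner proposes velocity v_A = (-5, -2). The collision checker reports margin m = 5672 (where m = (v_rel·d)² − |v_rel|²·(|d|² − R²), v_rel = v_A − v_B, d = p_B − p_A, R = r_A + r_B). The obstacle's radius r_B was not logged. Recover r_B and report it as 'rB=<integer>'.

m = 5672
d = (-13, -4);  v_rel = (-8, -7),  |v_rel|² = 113
v_rel×d = (-8)·(-4) − (-7)·(-13) = -59
since m = R²·113 − (-59)²:  R² = (3481 + 5672) / 113 = 81
R = √81 = 9  ⇒  r_B = 9 − 5 = 4

rB=4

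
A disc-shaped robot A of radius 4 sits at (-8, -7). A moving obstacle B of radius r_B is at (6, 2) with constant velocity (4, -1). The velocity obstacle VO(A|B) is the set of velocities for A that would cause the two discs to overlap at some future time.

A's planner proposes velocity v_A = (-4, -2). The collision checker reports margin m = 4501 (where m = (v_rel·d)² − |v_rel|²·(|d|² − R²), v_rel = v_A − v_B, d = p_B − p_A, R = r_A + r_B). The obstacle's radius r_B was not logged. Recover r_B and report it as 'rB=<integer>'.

m = 4501
d = (14, 9);  v_rel = (-8, -1),  |v_rel|² = 65
v_rel×d = (-8)·(9) − (-1)·(14) = -58
since m = R²·65 − (-58)²:  R² = (3364 + 4501) / 65 = 121
R = √121 = 11  ⇒  r_B = 11 − 4 = 7

rB=7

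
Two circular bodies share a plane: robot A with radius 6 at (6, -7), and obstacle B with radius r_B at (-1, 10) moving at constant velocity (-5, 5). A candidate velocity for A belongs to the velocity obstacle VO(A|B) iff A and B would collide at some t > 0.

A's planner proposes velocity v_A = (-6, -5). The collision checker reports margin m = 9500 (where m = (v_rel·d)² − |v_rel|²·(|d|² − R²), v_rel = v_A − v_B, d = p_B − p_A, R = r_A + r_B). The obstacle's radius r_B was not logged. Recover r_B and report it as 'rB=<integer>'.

m = 9500
d = (-7, 17);  v_rel = (-1, -10),  |v_rel|² = 101
v_rel×d = (-1)·(17) − (-10)·(-7) = -87
since m = R²·101 − (-87)²:  R² = (7569 + 9500) / 101 = 169
R = √169 = 13  ⇒  r_B = 13 − 6 = 7

rB=7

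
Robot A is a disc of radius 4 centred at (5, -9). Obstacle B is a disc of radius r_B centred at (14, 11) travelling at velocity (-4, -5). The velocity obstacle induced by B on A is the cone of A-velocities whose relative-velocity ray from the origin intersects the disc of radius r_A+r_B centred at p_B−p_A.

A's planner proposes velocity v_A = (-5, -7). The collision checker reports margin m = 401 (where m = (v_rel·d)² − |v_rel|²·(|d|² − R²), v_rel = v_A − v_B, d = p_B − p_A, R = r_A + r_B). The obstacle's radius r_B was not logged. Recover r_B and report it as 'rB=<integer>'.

m = 401
d = (9, 20);  v_rel = (-1, -2),  |v_rel|² = 5
v_rel×d = (-1)·(20) − (-2)·(9) = -2
since m = R²·5 − (-2)²:  R² = (4 + 401) / 5 = 81
R = √81 = 9  ⇒  r_B = 9 − 4 = 5

rB=5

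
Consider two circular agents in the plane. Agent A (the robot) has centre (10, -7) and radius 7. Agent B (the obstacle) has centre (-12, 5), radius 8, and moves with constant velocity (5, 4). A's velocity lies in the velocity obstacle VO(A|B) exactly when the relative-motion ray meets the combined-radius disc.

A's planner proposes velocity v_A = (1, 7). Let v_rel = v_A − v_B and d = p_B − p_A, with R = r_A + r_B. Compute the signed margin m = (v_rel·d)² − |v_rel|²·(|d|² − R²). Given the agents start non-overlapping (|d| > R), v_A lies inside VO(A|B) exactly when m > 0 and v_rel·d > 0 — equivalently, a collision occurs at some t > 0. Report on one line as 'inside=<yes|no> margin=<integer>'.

d = (-22, 12),  |d|² = 628;  R = 7+8 = 15,  c = 628−15² = 403
v_rel = (-4, 3),  |v_rel|² = 25;  v_rel·d = (-4)·(-22) + (3)·(12) = 124
25·t² − 248·t + 403 = 0  ⇒  m = 124² − 25·403 = 5301
m = 5301 > 0,  v_rel·d = 124 > 0  ⇒  inside

inside=yes margin=5301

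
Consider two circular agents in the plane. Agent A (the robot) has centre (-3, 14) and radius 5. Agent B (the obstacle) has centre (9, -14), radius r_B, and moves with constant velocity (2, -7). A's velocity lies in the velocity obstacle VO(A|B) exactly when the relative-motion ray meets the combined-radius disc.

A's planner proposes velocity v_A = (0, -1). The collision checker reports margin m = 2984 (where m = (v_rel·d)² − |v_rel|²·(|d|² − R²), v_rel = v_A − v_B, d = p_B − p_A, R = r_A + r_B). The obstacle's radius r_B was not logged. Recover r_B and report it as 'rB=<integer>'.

m = 2984
d = (12, -28);  v_rel = (-2, 6),  |v_rel|² = 40
v_rel×d = (-2)·(-28) − (6)·(12) = -16
since m = R²·40 − (-16)²:  R² = (256 + 2984) / 40 = 81
R = √81 = 9  ⇒  r_B = 9 − 5 = 4

rB=4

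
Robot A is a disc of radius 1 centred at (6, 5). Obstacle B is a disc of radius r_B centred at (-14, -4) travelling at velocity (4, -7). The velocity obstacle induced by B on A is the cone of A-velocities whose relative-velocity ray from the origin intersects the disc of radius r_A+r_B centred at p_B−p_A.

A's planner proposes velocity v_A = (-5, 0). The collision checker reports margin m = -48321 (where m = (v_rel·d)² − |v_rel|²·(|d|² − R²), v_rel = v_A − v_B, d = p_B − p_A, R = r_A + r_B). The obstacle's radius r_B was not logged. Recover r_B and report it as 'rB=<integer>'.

m = -48321
d = (-20, -9);  v_rel = (-9, 7),  |v_rel|² = 130
v_rel×d = (-9)·(-9) − (7)·(-20) = 221
since m = R²·130 − 221²:  R² = (48841 + -48321) / 130 = 4
R = √4 = 2  ⇒  r_B = 2 − 1 = 1

rB=1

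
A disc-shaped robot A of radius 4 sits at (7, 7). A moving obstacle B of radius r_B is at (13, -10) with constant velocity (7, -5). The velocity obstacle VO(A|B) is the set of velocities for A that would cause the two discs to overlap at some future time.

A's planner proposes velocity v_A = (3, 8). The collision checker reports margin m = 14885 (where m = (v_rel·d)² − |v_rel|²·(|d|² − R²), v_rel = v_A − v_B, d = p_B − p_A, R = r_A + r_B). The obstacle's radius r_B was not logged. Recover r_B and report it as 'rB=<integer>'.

m = 14885
d = (6, -17);  v_rel = (-4, 13),  |v_rel|² = 185
v_rel×d = (-4)·(-17) − (13)·(6) = -10
since m = R²·185 − (-10)²:  R² = (100 + 14885) / 185 = 81
R = √81 = 9  ⇒  r_B = 9 − 4 = 5

rB=5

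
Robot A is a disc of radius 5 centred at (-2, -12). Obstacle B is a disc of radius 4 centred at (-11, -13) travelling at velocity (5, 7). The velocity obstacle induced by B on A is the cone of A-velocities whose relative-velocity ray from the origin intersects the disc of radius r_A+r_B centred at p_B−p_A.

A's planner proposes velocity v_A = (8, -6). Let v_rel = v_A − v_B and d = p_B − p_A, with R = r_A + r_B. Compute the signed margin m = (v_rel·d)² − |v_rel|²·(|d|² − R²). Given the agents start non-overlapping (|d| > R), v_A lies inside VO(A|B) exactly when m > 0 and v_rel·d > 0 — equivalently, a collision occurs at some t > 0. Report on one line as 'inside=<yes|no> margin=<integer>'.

d = (-9, -1),  |d|² = 82;  R = 5+4 = 9,  c = 82−9² = 1
v_rel = (3, -13),  |v_rel|² = 178;  v_rel·d = (3)·(-9) + (-13)·(-1) = -14
178·t² + 28·t + 1 = 0  ⇒  m = (-14)² − 178·1 = 18
m = 18 > 0,  v_rel·d = -14 < 0  ⇒  outside

inside=no margin=18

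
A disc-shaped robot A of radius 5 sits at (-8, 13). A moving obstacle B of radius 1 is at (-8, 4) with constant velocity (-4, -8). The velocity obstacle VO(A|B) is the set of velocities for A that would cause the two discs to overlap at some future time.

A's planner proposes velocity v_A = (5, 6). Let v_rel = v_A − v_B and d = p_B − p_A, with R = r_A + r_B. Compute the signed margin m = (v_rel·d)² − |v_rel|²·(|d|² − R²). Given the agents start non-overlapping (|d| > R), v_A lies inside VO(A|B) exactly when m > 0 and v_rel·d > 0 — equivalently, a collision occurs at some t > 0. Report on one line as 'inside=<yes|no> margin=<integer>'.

d = (0, -9),  |d|² = 81;  R = 5+1 = 6,  c = 81−6² = 45
v_rel = (9, 14),  |v_rel|² = 277;  v_rel·d = (9)·(0) + (14)·(-9) = -126
277·t² + 252·t + 45 = 0  ⇒  m = (-126)² − 277·45 = 3411
m = 3411 > 0,  v_rel·d = -126 < 0  ⇒  outside

inside=no margin=3411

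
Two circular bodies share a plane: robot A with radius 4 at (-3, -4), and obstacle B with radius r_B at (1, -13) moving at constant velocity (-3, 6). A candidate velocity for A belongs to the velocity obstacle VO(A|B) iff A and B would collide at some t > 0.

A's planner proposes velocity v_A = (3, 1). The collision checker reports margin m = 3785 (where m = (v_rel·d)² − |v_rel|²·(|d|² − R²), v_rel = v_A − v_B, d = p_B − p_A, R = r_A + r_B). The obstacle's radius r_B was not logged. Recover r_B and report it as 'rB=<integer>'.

m = 3785
d = (4, -9);  v_rel = (6, -5),  |v_rel|² = 61
v_rel×d = (6)·(-9) − (-5)·(4) = -34
since m = R²·61 − (-34)²:  R² = (1156 + 3785) / 61 = 81
R = √81 = 9  ⇒  r_B = 9 − 4 = 5

rB=5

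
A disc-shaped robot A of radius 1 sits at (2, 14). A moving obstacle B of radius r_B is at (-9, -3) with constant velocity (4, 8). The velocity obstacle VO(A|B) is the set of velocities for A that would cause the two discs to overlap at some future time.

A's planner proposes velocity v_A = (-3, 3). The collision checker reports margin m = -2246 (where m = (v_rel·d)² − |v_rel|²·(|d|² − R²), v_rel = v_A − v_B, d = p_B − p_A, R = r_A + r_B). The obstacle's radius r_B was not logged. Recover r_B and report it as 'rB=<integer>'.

m = -2246
d = (-11, -17);  v_rel = (-7, -5),  |v_rel|² = 74
v_rel×d = (-7)·(-17) − (-5)·(-11) = 64
since m = R²·74 − 64²:  R² = (4096 + -2246) / 74 = 25
R = √25 = 5  ⇒  r_B = 5 − 1 = 4

rB=4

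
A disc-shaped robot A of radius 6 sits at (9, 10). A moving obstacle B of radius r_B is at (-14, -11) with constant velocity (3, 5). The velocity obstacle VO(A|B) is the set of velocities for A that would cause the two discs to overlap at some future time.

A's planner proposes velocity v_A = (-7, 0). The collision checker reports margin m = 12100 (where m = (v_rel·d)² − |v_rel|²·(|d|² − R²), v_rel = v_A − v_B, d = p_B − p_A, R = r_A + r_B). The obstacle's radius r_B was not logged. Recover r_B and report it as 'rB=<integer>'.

m = 12100
d = (-23, -21);  v_rel = (-10, -5),  |v_rel|² = 125
v_rel×d = (-10)·(-21) − (-5)·(-23) = 95
since m = R²·125 − 95²:  R² = (9025 + 12100) / 125 = 169
R = √169 = 13  ⇒  r_B = 13 − 6 = 7

rB=7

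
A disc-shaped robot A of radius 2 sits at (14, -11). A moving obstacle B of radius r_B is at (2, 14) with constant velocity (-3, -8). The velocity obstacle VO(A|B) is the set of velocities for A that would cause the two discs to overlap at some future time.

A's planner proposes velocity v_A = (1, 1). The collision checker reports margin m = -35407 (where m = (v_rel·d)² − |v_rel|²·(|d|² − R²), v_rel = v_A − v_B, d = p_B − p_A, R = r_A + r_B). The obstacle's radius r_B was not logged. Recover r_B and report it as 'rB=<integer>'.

m = -35407
d = (-12, 25);  v_rel = (4, 9),  |v_rel|² = 97
v_rel×d = (4)·(25) − (9)·(-12) = 208
since m = R²·97 − 208²:  R² = (43264 + -35407) / 97 = 81
R = √81 = 9  ⇒  r_B = 9 − 2 = 7

rB=7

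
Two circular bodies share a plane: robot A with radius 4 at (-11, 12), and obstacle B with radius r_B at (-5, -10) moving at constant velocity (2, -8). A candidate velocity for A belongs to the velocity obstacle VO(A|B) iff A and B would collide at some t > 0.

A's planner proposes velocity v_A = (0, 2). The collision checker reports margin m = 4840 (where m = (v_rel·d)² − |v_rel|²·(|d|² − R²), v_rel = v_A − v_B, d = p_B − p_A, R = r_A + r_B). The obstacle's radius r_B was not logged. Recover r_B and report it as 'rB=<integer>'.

m = 4840
d = (6, -22);  v_rel = (-2, 10),  |v_rel|² = 104
v_rel×d = (-2)·(-22) − (10)·(6) = -16
since m = R²·104 − (-16)²:  R² = (256 + 4840) / 104 = 49
R = √49 = 7  ⇒  r_B = 7 − 4 = 3

rB=3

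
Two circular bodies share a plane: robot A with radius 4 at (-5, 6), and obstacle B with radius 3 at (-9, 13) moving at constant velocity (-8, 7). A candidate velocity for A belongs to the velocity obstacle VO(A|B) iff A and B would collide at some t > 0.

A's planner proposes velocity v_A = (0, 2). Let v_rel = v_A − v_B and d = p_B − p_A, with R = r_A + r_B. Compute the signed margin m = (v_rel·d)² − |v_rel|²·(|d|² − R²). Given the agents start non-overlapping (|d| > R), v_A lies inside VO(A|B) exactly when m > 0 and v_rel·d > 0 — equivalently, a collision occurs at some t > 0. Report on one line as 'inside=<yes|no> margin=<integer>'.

d = (-4, 7),  |d|² = 65;  R = 4+3 = 7,  c = 65−7² = 16
v_rel = (8, -5),  |v_rel|² = 89;  v_rel·d = (8)·(-4) + (-5)·(7) = -67
89·t² + 134·t + 16 = 0  ⇒  m = (-67)² − 89·16 = 3065
m = 3065 > 0,  v_rel·d = -67 < 0  ⇒  outside

inside=no margin=3065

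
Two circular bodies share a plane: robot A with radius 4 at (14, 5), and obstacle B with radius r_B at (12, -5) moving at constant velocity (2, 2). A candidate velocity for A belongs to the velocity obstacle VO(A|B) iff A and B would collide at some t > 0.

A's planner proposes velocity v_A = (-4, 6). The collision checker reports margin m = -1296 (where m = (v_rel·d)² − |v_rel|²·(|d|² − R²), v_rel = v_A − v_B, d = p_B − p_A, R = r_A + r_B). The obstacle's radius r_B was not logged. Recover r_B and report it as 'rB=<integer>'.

m = -1296
d = (-2, -10);  v_rel = (-6, 4),  |v_rel|² = 52
v_rel×d = (-6)·(-10) − (4)·(-2) = 68
since m = R²·52 − 68²:  R² = (4624 + -1296) / 52 = 64
R = √64 = 8  ⇒  r_B = 8 − 4 = 4

rB=4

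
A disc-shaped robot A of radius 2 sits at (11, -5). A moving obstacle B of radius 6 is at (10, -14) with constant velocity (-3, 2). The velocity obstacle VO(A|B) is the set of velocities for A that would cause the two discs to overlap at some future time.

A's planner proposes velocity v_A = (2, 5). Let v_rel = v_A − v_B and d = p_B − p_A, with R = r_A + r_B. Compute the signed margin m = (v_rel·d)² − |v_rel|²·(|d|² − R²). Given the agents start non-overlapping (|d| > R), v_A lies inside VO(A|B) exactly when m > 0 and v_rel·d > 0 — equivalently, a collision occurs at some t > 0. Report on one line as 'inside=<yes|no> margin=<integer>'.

d = (-1, -9),  |d|² = 82;  R = 2+6 = 8,  c = 82−8² = 18
v_rel = (5, 3),  |v_rel|² = 34;  v_rel·d = (5)·(-1) + (3)·(-9) = -32
34·t² + 64·t + 18 = 0  ⇒  m = (-32)² − 34·18 = 412
m = 412 > 0,  v_rel·d = -32 < 0  ⇒  outside

inside=no margin=412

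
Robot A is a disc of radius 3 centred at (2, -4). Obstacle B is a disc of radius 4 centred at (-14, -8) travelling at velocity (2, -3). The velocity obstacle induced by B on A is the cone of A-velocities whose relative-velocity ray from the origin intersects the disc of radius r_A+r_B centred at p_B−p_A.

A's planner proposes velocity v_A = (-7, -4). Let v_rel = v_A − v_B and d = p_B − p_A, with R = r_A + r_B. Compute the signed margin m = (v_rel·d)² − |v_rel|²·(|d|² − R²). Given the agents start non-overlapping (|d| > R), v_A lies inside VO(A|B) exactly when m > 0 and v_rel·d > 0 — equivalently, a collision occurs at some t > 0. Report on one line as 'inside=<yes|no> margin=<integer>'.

d = (-16, -4),  |d|² = 272;  R = 3+4 = 7,  c = 272−7² = 223
v_rel = (-9, -1),  |v_rel|² = 82;  v_rel·d = (-9)·(-16) + (-1)·(-4) = 148
82·t² − 296·t + 223 = 0  ⇒  m = 148² − 82·223 = 3618
m = 3618 > 0,  v_rel·d = 148 > 0  ⇒  inside

inside=yes margin=3618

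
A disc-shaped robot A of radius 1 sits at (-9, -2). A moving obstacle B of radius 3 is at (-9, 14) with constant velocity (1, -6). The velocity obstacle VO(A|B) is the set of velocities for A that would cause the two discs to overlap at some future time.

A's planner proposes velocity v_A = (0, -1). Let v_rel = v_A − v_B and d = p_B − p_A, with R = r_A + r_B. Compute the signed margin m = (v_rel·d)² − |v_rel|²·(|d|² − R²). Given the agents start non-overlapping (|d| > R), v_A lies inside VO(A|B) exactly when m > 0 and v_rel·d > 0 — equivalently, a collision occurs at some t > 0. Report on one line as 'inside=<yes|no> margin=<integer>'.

d = (0, 16),  |d|² = 256;  R = 1+3 = 4,  c = 256−4² = 240
v_rel = (-1, 5),  |v_rel|² = 26;  v_rel·d = (-1)·(0) + (5)·(16) = 80
26·t² − 160·t + 240 = 0  ⇒  m = 80² − 26·240 = 160
m = 160 > 0,  v_rel·d = 80 > 0  ⇒  inside

inside=yes margin=160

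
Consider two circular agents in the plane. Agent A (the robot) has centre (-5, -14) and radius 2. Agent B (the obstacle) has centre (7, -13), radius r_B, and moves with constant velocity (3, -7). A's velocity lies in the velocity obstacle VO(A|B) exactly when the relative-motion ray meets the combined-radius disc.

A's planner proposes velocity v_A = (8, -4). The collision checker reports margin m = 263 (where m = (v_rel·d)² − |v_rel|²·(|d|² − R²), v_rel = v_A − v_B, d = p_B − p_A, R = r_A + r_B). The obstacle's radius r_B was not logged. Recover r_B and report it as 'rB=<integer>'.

m = 263
d = (12, 1);  v_rel = (5, 3),  |v_rel|² = 34
v_rel×d = (5)·(1) − (3)·(12) = -31
since m = R²·34 − (-31)²:  R² = (961 + 263) / 34 = 36
R = √36 = 6  ⇒  r_B = 6 − 2 = 4

rB=4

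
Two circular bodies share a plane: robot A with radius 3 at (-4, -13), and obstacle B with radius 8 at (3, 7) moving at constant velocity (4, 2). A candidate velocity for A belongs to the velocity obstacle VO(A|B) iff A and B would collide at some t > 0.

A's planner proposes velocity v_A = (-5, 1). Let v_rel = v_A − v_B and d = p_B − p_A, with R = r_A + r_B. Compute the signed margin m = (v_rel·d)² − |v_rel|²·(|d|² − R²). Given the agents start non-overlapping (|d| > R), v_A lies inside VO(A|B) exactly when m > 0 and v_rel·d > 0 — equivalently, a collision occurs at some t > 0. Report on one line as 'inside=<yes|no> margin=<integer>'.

d = (7, 20),  |d|² = 449;  R = 3+8 = 11,  c = 449−11² = 328
v_rel = (-9, -1),  |v_rel|² = 82;  v_rel·d = (-9)·(7) + (-1)·(20) = -83
82·t² + 166·t + 328 = 0  ⇒  m = (-83)² − 82·328 = -20007
m = -20007 < 0,  v_rel·d = -83 < 0  ⇒  outside

inside=no margin=-20007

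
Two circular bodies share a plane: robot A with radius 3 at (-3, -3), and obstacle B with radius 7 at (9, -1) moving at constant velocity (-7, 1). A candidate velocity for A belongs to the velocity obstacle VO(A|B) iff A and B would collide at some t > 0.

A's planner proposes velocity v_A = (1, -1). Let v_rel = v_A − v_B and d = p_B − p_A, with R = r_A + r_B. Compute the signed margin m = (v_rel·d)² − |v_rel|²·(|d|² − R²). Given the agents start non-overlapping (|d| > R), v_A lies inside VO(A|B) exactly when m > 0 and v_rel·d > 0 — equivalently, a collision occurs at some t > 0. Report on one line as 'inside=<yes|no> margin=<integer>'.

d = (12, 2),  |d|² = 148;  R = 3+7 = 10,  c = 148−10² = 48
v_rel = (8, -2),  |v_rel|² = 68;  v_rel·d = (8)·(12) + (-2)·(2) = 92
68·t² − 184·t + 48 = 0  ⇒  m = 92² − 68·48 = 5200
m = 5200 > 0,  v_rel·d = 92 > 0  ⇒  inside

inside=yes margin=5200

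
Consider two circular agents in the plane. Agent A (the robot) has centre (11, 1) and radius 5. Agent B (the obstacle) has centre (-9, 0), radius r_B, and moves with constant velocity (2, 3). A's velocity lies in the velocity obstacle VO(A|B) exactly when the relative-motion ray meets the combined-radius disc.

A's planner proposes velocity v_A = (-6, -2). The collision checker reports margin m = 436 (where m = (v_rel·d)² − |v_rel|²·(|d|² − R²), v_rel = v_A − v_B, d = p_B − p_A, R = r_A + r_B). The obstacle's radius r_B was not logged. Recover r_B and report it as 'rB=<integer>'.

m = 436
d = (-20, -1);  v_rel = (-8, -5),  |v_rel|² = 89
v_rel×d = (-8)·(-1) − (-5)·(-20) = -92
since m = R²·89 − (-92)²:  R² = (8464 + 436) / 89 = 100
R = √100 = 10  ⇒  r_B = 10 − 5 = 5

rB=5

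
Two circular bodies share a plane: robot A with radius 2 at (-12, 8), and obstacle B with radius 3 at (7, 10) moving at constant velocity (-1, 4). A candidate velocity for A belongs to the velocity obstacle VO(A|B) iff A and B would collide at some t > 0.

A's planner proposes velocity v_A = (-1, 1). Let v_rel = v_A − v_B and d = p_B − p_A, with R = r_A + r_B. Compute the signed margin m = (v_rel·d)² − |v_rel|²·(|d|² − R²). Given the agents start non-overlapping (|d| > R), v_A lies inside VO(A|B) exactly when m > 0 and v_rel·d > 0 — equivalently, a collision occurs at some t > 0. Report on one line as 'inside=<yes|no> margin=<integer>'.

d = (19, 2),  |d|² = 365;  R = 2+3 = 5,  c = 365−5² = 340
v_rel = (0, -3),  |v_rel|² = 9;  v_rel·d = (0)·(19) + (-3)·(2) = -6
9·t² + 12·t + 340 = 0  ⇒  m = (-6)² − 9·340 = -3024
m = -3024 < 0,  v_rel·d = -6 < 0  ⇒  outside

inside=no margin=-3024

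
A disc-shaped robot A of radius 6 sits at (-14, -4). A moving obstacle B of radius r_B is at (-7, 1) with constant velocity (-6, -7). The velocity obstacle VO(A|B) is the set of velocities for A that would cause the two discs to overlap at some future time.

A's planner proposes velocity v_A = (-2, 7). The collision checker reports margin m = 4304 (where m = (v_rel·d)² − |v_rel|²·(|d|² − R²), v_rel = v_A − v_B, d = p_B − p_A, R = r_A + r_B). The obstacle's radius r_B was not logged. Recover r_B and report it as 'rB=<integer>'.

m = 4304
d = (7, 5);  v_rel = (4, 14),  |v_rel|² = 212
v_rel×d = (4)·(5) − (14)·(7) = -78
since m = R²·212 − (-78)²:  R² = (6084 + 4304) / 212 = 49
R = √49 = 7  ⇒  r_B = 7 − 6 = 1

rB=1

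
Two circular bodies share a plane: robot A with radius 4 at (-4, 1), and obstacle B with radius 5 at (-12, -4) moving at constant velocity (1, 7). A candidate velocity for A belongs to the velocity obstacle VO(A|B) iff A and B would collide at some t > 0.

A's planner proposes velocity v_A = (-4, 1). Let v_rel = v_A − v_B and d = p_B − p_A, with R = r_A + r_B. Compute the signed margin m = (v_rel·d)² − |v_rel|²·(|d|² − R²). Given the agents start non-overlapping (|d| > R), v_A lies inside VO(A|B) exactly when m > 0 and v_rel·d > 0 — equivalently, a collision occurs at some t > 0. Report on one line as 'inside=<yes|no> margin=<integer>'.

d = (-8, -5),  |d|² = 89;  R = 4+5 = 9,  c = 89−9² = 8
v_rel = (-5, -6),  |v_rel|² = 61;  v_rel·d = (-5)·(-8) + (-6)·(-5) = 70
61·t² − 140·t + 8 = 0  ⇒  m = 70² − 61·8 = 4412
m = 4412 > 0,  v_rel·d = 70 > 0  ⇒  inside

inside=yes margin=4412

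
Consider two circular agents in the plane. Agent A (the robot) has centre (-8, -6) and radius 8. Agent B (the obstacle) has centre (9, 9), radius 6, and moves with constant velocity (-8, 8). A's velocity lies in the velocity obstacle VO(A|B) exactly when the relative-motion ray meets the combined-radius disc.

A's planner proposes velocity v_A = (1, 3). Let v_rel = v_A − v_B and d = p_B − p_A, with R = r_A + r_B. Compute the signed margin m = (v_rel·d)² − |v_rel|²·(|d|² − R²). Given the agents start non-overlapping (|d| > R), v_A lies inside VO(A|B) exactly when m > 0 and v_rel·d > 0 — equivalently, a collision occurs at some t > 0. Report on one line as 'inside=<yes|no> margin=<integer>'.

d = (17, 15),  |d|² = 514;  R = 8+6 = 14,  c = 514−14² = 318
v_rel = (9, -5),  |v_rel|² = 106;  v_rel·d = (9)·(17) + (-5)·(15) = 78
106·t² − 156·t + 318 = 0  ⇒  m = 78² − 106·318 = -27624
m = -27624 < 0,  v_rel·d = 78 > 0  ⇒  outside

inside=no margin=-27624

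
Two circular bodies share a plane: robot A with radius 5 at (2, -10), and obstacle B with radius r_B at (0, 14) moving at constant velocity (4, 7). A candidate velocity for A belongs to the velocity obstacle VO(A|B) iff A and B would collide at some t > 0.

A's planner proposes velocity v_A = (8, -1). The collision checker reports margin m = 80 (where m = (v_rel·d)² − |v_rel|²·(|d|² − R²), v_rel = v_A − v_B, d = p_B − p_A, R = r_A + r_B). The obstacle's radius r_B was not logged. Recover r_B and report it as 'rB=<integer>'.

m = 80
d = (-2, 24);  v_rel = (4, -8),  |v_rel|² = 80
v_rel×d = (4)·(24) − (-8)·(-2) = 80
since m = R²·80 − 80²:  R² = (6400 + 80) / 80 = 81
R = √81 = 9  ⇒  r_B = 9 − 5 = 4

rB=4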